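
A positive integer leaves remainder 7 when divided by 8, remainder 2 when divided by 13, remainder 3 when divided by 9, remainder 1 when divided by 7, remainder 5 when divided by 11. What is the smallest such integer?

The moduli are pairwise coprime; N = 8·13·9·7·11 = 72072.
N/8 = 9009; 9009 ≡ 1 (mod 8), inverse 1.
N/13 = 5544; 5544 ≡ 6 (mod 13); 6·11 ≡ 1, so inverse 11.
N/9 = 8008; 8008 ≡ 7 (mod 9); 7·4 ≡ 1, so inverse 4.
N/7 = 10296; 10296 ≡ 6 (mod 7); 6·6 ≡ 1, so inverse 6.
N/11 = 6552; 6552 ≡ 7 (mod 11); 7·8 ≡ 1, so inverse 8.
t ≡ 7·9009·1 + 2·5544·11 + 3·8008·4 + 1·10296·6 + 5·6552·8 = 604983.
604983 mod 72072 = 28407.

28407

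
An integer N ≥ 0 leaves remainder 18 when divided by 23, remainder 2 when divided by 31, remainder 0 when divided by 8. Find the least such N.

Combine the congruences pairwise.
From N ≡ 18 (mod 23) write N = 18 + 23t. Substituting into N ≡ 2 (mod 31) gives 23t ≡ 15 (mod 31), and since 23⁻¹ ≡ 27 (mod 31), t ≡ 2. Hence N ≡ 18 + 23·2 = 64 (mod 713).
From N ≡ 64 (mod 713) write N = 64 + 713t. Substituting into N ≡ 0 (mod 8) gives 713t ≡ 0 (mod 8), and since 1⁻¹ ≡ 1 (mod 8), t ≡ 0. Hence N ≡ 64 + 713·0 = 64 (mod 5704).

64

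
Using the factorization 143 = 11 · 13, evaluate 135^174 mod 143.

Mod 11: 135 ≡ 3; by Fermat, exponent reduces to 174 mod 10 = 4; 3^4 ≡ 4 (mod 11).
Mod 13: 135 ≡ 5; by Fermat, exponent reduces to 174 mod 12 = 6; 5^6 ≡ 12 (mod 13).
Combine by CRT: x ≡ 4 (mod 11), x ≡ 12 (mod 13) ⇒ x ≡ 103 (mod 143).

103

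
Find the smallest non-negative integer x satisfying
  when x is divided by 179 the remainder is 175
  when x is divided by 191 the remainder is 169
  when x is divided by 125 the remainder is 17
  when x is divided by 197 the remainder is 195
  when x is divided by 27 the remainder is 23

6936862892

From x ≡ 175 (mod 179) write x = 175 + 179t. Substituting into x ≡ 169 (mod 191) gives 179t ≡ 185 (mod 191), and since 179⁻¹ ≡ 175 (mod 191), t ≡ 96. Hence x ≡ 175 + 179·96 = 17359 (mod 34189).
From x ≡ 17359 (mod 34189) write x = 17359 + 34189t. Substituting into x ≡ 17 (mod 125) gives 34189t ≡ 33 (mod 125), and since 64⁻¹ ≡ 84 (mod 125), t ≡ 22. Hence x ≡ 17359 + 34189·22 = 769517 (mod 4273625).
From x ≡ 769517 (mod 4273625) write x = 769517 + 4273625t. Substituting into x ≡ 195 (mod 197) gives 4273625t ≡ 160 (mod 197), and since 104⁻¹ ≡ 36 (mod 197), t ≡ 47. Hence x ≡ 769517 + 4273625·47 = 201629892 (mod 841904125).
From x ≡ 201629892 (mod 841904125) write x = 201629892 + 841904125t. Substituting into x ≡ 23 (mod 27) gives 841904125t ≡ 2 (mod 27), and since 7⁻¹ ≡ 4 (mod 27), t ≡ 8. Hence x ≡ 201629892 + 841904125·8 = 6936862892 (mod 22731411375).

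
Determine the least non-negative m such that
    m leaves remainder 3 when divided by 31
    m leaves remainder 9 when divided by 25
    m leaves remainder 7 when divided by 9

From m ≡ 3 (mod 31) write m = 3 + 31t. Substituting into m ≡ 9 (mod 25) gives 31t ≡ 6 (mod 25), and since 6⁻¹ ≡ 21 (mod 25), t ≡ 1. Hence m ≡ 3 + 31·1 = 34 (mod 775).
From m ≡ 34 (mod 775) write m = 34 + 775t. Substituting into m ≡ 7 (mod 9) gives 775t ≡ 0 (mod 9), and since 1⁻¹ ≡ 1 (mod 9), t ≡ 0. Hence m ≡ 34 + 775·0 = 34 (mod 6975).

34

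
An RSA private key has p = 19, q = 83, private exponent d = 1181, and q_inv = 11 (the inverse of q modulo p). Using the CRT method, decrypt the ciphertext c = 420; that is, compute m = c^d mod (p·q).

d_p = d mod (p−1) = 1181 mod 18 = 11; d_q = d mod (q−1) = 33.
m₁ = c^(d_p) mod p: c ≡ 2 (mod 19), and 2^11 mod 19 = 15.
m₂ = c^(d_q) mod q: c ≡ 5 (mod 83), and 5^33 mod 83 = 43.
h = q_inv·(m₁ − m₂) mod p = 11·(15 − 43) mod 19 = 15.
m = m₂ + h·q = 43 + 15·83 = 1288.

1288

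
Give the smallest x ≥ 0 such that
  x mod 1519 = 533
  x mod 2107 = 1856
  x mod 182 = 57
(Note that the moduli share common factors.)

46103

Combine the congruences pairwise.
gcd(1519, 2107) = 49 and 49 | (1856 − 533), so the pair is consistent; merging gives x ≡ 46103 (mod 65317), where 65317 = lcm(1519, 2107).
gcd(65317, 182) = 7 and 7 | (57 − 46103), so the pair is consistent; merging gives x ≡ 46103 (mod 1698242), where 1698242 = lcm(65317, 182).
The solution is unique modulo lcm(1519, 2107, 182) = 1698242.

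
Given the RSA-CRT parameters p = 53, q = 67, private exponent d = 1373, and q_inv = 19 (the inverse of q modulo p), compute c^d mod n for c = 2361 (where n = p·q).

1309

d_p = d mod (p−1) = 1373 mod 52 = 21; d_q = d mod (q−1) = 53.
m₁ = c^(d_p) mod p: c ≡ 29 (mod 53), and 29^21 mod 53 = 37.
m₂ = c^(d_q) mod q: c ≡ 16 (mod 67), and 16^53 mod 67 = 36.
h = q_inv·(m₁ − m₂) mod p = 19·(37 − 36) mod 53 = 19.
m = m₂ + h·q = 36 + 19·67 = 1309.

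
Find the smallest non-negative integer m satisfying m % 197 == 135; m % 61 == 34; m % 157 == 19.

763510

From m ≡ 135 (mod 197) write m = 135 + 197t. Substituting into m ≡ 34 (mod 61) gives 197t ≡ 21 (mod 61), and since 14⁻¹ ≡ 48 (mod 61), t ≡ 32. Hence m ≡ 135 + 197·32 = 6439 (mod 12017).
From m ≡ 6439 (mod 12017) write m = 6439 + 12017t. Substituting into m ≡ 19 (mod 157) gives 12017t ≡ 17 (mod 157), and since 85⁻¹ ≡ 133 (mod 157), t ≡ 63. Hence m ≡ 6439 + 12017·63 = 763510 (mod 1886669).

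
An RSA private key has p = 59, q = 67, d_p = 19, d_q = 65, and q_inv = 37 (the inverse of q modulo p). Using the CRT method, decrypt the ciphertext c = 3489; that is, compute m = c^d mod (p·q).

m₁ = c^(d_p) mod p: c ≡ 8 (mod 59), and 8^19 mod 59 = 30.
m₂ = c^(d_q) mod q: c ≡ 5 (mod 67), and 5^65 mod 67 = 27.
h = q_inv·(m₁ − m₂) mod p = 37·(30 − 27) mod 59 = 52.
m = m₂ + h·q = 27 + 52·67 = 3511.

3511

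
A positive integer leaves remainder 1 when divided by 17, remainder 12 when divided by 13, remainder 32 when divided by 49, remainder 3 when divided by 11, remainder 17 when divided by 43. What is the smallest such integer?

Combine the congruences pairwise.
From m ≡ 1 (mod 17) write m = 1 + 17t. Substituting into m ≡ 12 (mod 13) gives 17t ≡ 11 (mod 13), and since 4⁻¹ ≡ 10 (mod 13), t ≡ 6. Hence m ≡ 1 + 17·6 = 103 (mod 221).
From m ≡ 103 (mod 221) write m = 103 + 221t. Substituting into m ≡ 32 (mod 49) gives 221t ≡ 27 (mod 49), and since 25⁻¹ ≡ 2 (mod 49), t ≡ 5. Hence m ≡ 103 + 221·5 = 1208 (mod 10829).
From m ≡ 1208 (mod 10829) write m = 1208 + 10829t. Substituting into m ≡ 3 (mod 11) gives 10829t ≡ 5 (mod 11), and since 5⁻¹ ≡ 9 (mod 11), t ≡ 1. Hence m ≡ 1208 + 10829·1 = 12037 (mod 119119).
From m ≡ 12037 (mod 119119) write m = 12037 + 119119t. Substituting into m ≡ 17 (mod 43) gives 119119t ≡ 20 (mod 43), and since 9⁻¹ ≡ 24 (mod 43), t ≡ 7. Hence m ≡ 12037 + 119119·7 = 845870 (mod 5122117).

845870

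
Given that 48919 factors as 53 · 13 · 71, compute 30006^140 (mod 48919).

Mod 53: 30006 ≡ 8; by Fermat, exponent reduces to 140 mod 52 = 36; 8^36 ≡ 16 (mod 53).
Mod 13: 30006 ≡ 2; by Fermat, exponent reduces to 140 mod 12 = 8; 2^8 ≡ 9 (mod 13).
Mod 71: 30006 ≡ 44; since 70 | 140, by Fermat 44^140 ≡ 1 (mod 71).
Combine by CRT: x ≡ 16 (mod 53), x ≡ 9 (mod 13), x ≡ 1 (mod 71) ⇒ x ≡ 18248 (mod 48919).

18248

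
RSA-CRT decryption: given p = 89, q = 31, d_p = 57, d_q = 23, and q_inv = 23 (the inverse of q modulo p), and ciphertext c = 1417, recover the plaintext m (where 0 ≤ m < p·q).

m₁ = c^(d_p) mod p: c ≡ 82 (mod 89), and 82^57 mod 89 = 33.
m₂ = c^(d_q) mod q: c ≡ 22 (mod 31), and 22^23 mod 31 = 3.
h = q_inv·(m₁ − m₂) mod p = 23·(33 − 3) mod 89 = 67.
m = m₂ + h·q = 3 + 67·31 = 2080.

2080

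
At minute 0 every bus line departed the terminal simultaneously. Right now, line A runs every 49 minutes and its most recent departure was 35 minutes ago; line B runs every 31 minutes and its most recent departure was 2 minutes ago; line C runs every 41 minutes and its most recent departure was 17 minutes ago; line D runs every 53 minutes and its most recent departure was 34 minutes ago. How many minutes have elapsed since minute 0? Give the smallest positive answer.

From t ≡ 35 (mod 49) write t = 35 + 49s. Substituting into t ≡ 2 (mod 31) gives 49s ≡ 29 (mod 31), and since 18⁻¹ ≡ 19 (mod 31), s ≡ 24. Hence t ≡ 35 + 49·24 = 1211 (mod 1519).
From t ≡ 1211 (mod 1519) write t = 1211 + 1519s. Substituting into t ≡ 17 (mod 41) gives 1519s ≡ 36 (mod 41), and since 2⁻¹ ≡ 21 (mod 41), s ≡ 18. Hence t ≡ 1211 + 1519·18 = 28553 (mod 62279).
From t ≡ 28553 (mod 62279) write t = 28553 + 62279s. Substituting into t ≡ 34 (mod 53) gives 62279s ≡ 48 (mod 53), and since 4⁻¹ ≡ 40 (mod 53), s ≡ 12. Hence t ≡ 28553 + 62279·12 = 775901 (mod 3300787).

775901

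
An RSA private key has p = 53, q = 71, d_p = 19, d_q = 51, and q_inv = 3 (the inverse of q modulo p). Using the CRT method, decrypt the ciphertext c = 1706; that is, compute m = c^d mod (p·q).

2275

m₁ = c^(d_p) mod p: c ≡ 10 (mod 53), and 10^19 mod 53 = 49.
m₂ = c^(d_q) mod q: c ≡ 2 (mod 71), and 2^51 mod 71 = 3.
h = q_inv·(m₁ − m₂) mod p = 3·(49 − 3) mod 53 = 32.
m = m₂ + h·q = 3 + 32·71 = 2275.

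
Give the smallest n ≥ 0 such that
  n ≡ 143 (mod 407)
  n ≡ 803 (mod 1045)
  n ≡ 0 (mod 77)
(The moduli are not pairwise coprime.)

53053

Combine the congruences pairwise.
gcd(407, 1045) = 11 and 11 | (803 − 143), so the pair is consistent; merging gives n ≡ 14388 (mod 38665), where 38665 = lcm(407, 1045).
gcd(38665, 77) = 11 and 11 | (0 − 14388), so the pair is consistent; merging gives n ≡ 53053 (mod 270655), where 270655 = lcm(38665, 77).
The solution is unique modulo lcm(407, 1045, 77) = 270655.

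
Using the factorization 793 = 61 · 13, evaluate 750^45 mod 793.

599

Mod 61: 750 ≡ 18; 18^45 ≡ 50 (mod 61).
Mod 13: 750 ≡ 9; by Fermat, exponent reduces to 45 mod 12 = 9; 9^9 ≡ 1 (mod 13).
Combine by CRT: x ≡ 50 (mod 61), x ≡ 1 (mod 13) ⇒ x ≡ 599 (mod 793).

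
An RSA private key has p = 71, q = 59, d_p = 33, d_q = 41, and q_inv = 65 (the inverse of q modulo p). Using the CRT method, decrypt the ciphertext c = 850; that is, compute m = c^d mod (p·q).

1047

m₁ = c^(d_p) mod p: c ≡ 69 (mod 71), and 69^33 mod 71 = 53.
m₂ = c^(d_q) mod q: c ≡ 24 (mod 59), and 24^41 mod 59 = 44.
h = q_inv·(m₁ − m₂) mod p = 65·(53 − 44) mod 71 = 17.
m = m₂ + h·q = 44 + 17·59 = 1047.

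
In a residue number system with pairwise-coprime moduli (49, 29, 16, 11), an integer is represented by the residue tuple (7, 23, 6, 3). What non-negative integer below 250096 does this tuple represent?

From x ≡ 7 (mod 49) write x = 7 + 49t. Substituting into x ≡ 23 (mod 29) gives 49t ≡ 16 (mod 29), and since 20⁻¹ ≡ 16 (mod 29), t ≡ 24. Hence x ≡ 7 + 49·24 = 1183 (mod 1421).
From x ≡ 1183 (mod 1421) write x = 1183 + 1421t. Substituting into x ≡ 6 (mod 16) gives 1421t ≡ 7 (mod 16), and since 13⁻¹ ≡ 5 (mod 16), t ≡ 3. Hence x ≡ 1183 + 1421·3 = 5446 (mod 22736).
From x ≡ 5446 (mod 22736) write x = 5446 + 22736t. Substituting into x ≡ 3 (mod 11) gives 22736t ≡ 2 (mod 11), and since 10⁻¹ ≡ 10 (mod 11), t ≡ 9. Hence x ≡ 5446 + 22736·9 = 210070 (mod 250096).

210070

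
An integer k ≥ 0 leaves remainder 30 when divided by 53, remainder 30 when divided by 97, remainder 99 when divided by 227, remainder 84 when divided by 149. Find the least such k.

From k ≡ 30 (mod 53) write k = 30 + 53t. Substituting into k ≡ 30 (mod 97) gives 53t ≡ 0 (mod 97), and since 53⁻¹ ≡ 11 (mod 97), t ≡ 0. Hence k ≡ 30 + 53·0 = 30 (mod 5141).
From k ≡ 30 (mod 5141) write k = 30 + 5141t. Substituting into k ≡ 99 (mod 227) gives 5141t ≡ 69 (mod 227), and since 147⁻¹ ≡ 122 (mod 227), t ≡ 19. Hence k ≡ 30 + 5141·19 = 97709 (mod 1167007).
From k ≡ 97709 (mod 1167007) write k = 97709 + 1167007t. Substituting into k ≡ 84 (mod 149) gives 1167007t ≡ 119 (mod 149), and since 39⁻¹ ≡ 107 (mod 149), t ≡ 68. Hence k ≡ 97709 + 1167007·68 = 79454185 (mod 173884043).

79454185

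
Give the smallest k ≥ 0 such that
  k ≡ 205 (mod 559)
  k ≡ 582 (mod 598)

gcd(559, 598) = 13 and 13 | (582 − 205), so the pair is consistent; merging gives k ≡ 11944 (mod 25714), where 25714 = lcm(559, 598).
The solution is unique modulo lcm(559, 598) = 25714.

11944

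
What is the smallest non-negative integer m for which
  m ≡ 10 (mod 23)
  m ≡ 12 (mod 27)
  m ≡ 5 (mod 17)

2793

The moduli are pairwise coprime; N = 23·27·17 = 10557.
N/23 = 459; 459 ≡ 22 (mod 23); 22·22 ≡ 1, so inverse 22.
N/27 = 391; 391 ≡ 13 (mod 27); 13·25 ≡ 1, so inverse 25.
N/17 = 621; 621 ≡ 9 (mod 17); 9·2 ≡ 1, so inverse 2.
m ≡ 10·459·22 + 12·391·25 + 5·621·2 = 224490.
224490 mod 10557 = 2793.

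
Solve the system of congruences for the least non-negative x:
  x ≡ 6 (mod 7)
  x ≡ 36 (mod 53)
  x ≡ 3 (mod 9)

1308

Combine the congruences pairwise.
From x ≡ 6 (mod 7) write x = 6 + 7t. Substituting into x ≡ 36 (mod 53) gives 7t ≡ 30 (mod 53), and since 7⁻¹ ≡ 38 (mod 53), t ≡ 27. Hence x ≡ 6 + 7·27 = 195 (mod 371).
From x ≡ 195 (mod 371) write x = 195 + 371t. Substituting into x ≡ 3 (mod 9) gives 371t ≡ 6 (mod 9), and since 2⁻¹ ≡ 5 (mod 9), t ≡ 3. Hence x ≡ 195 + 371·3 = 1308 (mod 3339).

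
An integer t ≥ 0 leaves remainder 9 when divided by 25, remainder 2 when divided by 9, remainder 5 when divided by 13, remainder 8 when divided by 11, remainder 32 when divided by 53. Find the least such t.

The moduli are pairwise coprime; N = 25·9·13·11·53 = 1705275.
N/25 = 68211; 68211 ≡ 11 (mod 25); 11·16 ≡ 1, so inverse 16.
N/9 = 189475; 189475 ≡ 7 (mod 9); 7·4 ≡ 1, so inverse 4.
N/13 = 131175; 131175 ≡ 5 (mod 13); 5·8 ≡ 1, so inverse 8.
N/11 = 155025; 155025 ≡ 2 (mod 11); 2·6 ≡ 1, so inverse 6.
N/53 = 32175; 32175 ≡ 4 (mod 53); 4·40 ≡ 1, so inverse 40.
t ≡ 9·68211·16 + 2·189475·4 + 5·131175·8 + 8·155025·6 + 32·32175·40 = 65210384.
65210384 mod 1705275 = 409934.

409934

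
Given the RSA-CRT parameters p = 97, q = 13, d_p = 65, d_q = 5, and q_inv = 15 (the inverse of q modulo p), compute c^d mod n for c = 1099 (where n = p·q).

635

m₁ = c^(d_p) mod p: c ≡ 32 (mod 97), and 32^65 mod 97 = 53.
m₂ = c^(d_q) mod q: c ≡ 7 (mod 13), and 7^5 mod 13 = 11.
h = q_inv·(m₁ − m₂) mod p = 15·(53 − 11) mod 97 = 48.
m = m₂ + h·q = 11 + 48·13 = 635.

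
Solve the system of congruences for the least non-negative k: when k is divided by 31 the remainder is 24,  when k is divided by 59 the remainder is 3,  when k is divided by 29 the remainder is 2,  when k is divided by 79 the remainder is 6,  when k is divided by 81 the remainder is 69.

176101197

From k ≡ 24 (mod 31) write k = 24 + 31t. Substituting into k ≡ 3 (mod 59) gives 31t ≡ 38 (mod 59), and since 31⁻¹ ≡ 40 (mod 59), t ≡ 45. Hence k ≡ 24 + 31·45 = 1419 (mod 1829).
From k ≡ 1419 (mod 1829) write k = 1419 + 1829t. Substituting into k ≡ 2 (mod 29) gives 1829t ≡ 4 (mod 29), and since 2⁻¹ ≡ 15 (mod 29), t ≡ 2. Hence k ≡ 1419 + 1829·2 = 5077 (mod 53041).
From k ≡ 5077 (mod 53041) write k = 5077 + 53041t. Substituting into k ≡ 6 (mod 79) gives 53041t ≡ 64 (mod 79), and since 32⁻¹ ≡ 42 (mod 79), t ≡ 2. Hence k ≡ 5077 + 53041·2 = 111159 (mod 4190239).
From k ≡ 111159 (mod 4190239) write k = 111159 + 4190239t. Substituting into k ≡ 69 (mod 81) gives 4190239t ≡ 42 (mod 81), and since 28⁻¹ ≡ 55 (mod 81), t ≡ 42. Hence k ≡ 111159 + 4190239·42 = 176101197 (mod 339409359).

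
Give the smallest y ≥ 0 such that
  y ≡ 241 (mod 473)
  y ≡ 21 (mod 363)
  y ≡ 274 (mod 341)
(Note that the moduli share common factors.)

Combine the congruences pairwise.
gcd(473, 363) = 11 and 11 | (21 − 241), so the pair is consistent; merging gives y ≡ 14904 (mod 15609), where 15609 = lcm(473, 363).
gcd(15609, 341) = 11 and 11 | (274 − 14904), so the pair is consistent; merging gives y ≡ 77340 (mod 483879), where 483879 = lcm(15609, 341).
The solution is unique modulo lcm(473, 363, 341) = 483879.

77340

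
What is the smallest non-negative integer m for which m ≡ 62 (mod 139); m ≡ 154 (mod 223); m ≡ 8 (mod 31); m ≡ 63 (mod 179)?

87418830

The moduli are pairwise coprime; N = 139·223·31·179 = 172002353.
N/139 = 1237427; 1237427 ≡ 49 (mod 139); 49·122 ≡ 1, so inverse 122.
N/223 = 771311; 771311 ≡ 177 (mod 223); 177·63 ≡ 1, so inverse 63.
N/31 = 5548463; 5548463 ≡ 21 (mod 31); 21·3 ≡ 1, so inverse 3.
N/179 = 960907; 960907 ≡ 35 (mod 179); 35·133 ≡ 1, so inverse 133.
m ≡ 62·1237427·122 + 154·771311·63 + 8·5548463·3 + 63·960907·133 = 25027760015.
25027760015 mod 172002353 = 87418830.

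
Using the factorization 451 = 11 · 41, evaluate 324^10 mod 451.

Mod 11: 324 ≡ 5; since 10 | 10, by Fermat 5^10 ≡ 1 (mod 11).
Mod 41: 324 ≡ 37; 37^10 ≡ 1 (mod 41).
Combine by CRT: x ≡ 1 (mod 11), x ≡ 1 (mod 41) ⇒ x ≡ 1 (mod 451).

1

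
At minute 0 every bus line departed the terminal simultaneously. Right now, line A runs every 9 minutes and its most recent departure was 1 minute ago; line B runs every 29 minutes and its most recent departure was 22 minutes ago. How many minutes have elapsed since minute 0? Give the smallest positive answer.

109

From t ≡ 1 (mod 9) write t = 1 + 9s. Substituting into t ≡ 22 (mod 29) gives 9s ≡ 21 (mod 29), and since 9⁻¹ ≡ 13 (mod 29), s ≡ 12. Hence t ≡ 1 + 9·12 = 109 (mod 261).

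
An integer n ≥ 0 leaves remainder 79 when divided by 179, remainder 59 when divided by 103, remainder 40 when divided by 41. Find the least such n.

224187

The moduli are pairwise coprime; M = 179·103·41 = 755917.
M/179 = 4223; 4223 ≡ 106 (mod 179); 106·76 ≡ 1, so inverse 76.
M/103 = 7339; 7339 ≡ 26 (mod 103); 26·4 ≡ 1, so inverse 4.
M/41 = 18437; 18437 ≡ 28 (mod 41); 28·22 ≡ 1, so inverse 22.
n ≡ 79·4223·76 + 59·7339·4 + 40·18437·22 = 43311456.
43311456 mod 755917 = 224187.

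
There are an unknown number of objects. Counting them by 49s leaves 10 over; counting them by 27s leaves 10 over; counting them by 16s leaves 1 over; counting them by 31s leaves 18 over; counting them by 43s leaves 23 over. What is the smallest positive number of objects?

6716881

The moduli are pairwise coprime; M = 49·27·16·31·43 = 28216944.
M/49 = 575856; 575856 ≡ 8 (mod 49); 8·43 ≡ 1, so inverse 43.
M/27 = 1045072; 1045072 ≡ 10 (mod 27); 10·19 ≡ 1, so inverse 19.
M/16 = 1763559; 1763559 ≡ 7 (mod 16); 7·7 ≡ 1, so inverse 7.
M/31 = 910224; 910224 ≡ 2 (mod 31); 2·16 ≡ 1, so inverse 16.
M/43 = 656208; 656208 ≡ 28 (mod 43); 28·20 ≡ 1, so inverse 20.
N ≡ 10·575856·43 + 10·1045072·19 + 1·1763559·7 + 18·910224·16 + 23·656208·20 = 1022526865.
1022526865 mod 28216944 = 6716881.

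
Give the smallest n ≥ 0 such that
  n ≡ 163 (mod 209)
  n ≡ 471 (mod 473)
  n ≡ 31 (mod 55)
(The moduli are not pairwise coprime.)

19391

gcd(209, 473) = 11 and 11 | (471 − 163), so the pair is consistent; merging gives n ≡ 1417 (mod 8987), where 8987 = lcm(209, 473).
gcd(8987, 55) = 11 and 11 | (31 − 1417), so the pair is consistent; merging gives n ≡ 19391 (mod 44935), where 44935 = lcm(8987, 55).
The solution is unique modulo lcm(209, 473, 55) = 44935.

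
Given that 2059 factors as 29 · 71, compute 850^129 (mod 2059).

Mod 29: 850 ≡ 9; by Fermat, exponent reduces to 129 mod 28 = 17; 9^17 ≡ 4 (mod 29).
Mod 71: 850 ≡ 69; by Fermat, exponent reduces to 129 mod 70 = 59; 69^59 ≡ 13 (mod 71).
Combine by CRT: x ≡ 4 (mod 29), x ≡ 13 (mod 71) ⇒ x ≡ 439 (mod 2059).

439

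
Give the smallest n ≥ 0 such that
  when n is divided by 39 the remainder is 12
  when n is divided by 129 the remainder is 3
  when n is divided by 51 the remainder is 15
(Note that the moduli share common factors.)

27351

Combine the congruences pairwise.
gcd(39, 129) = 3 and 3 | (3 − 12), so the pair is consistent; merging gives n ≡ 519 (mod 1677), where 1677 = lcm(39, 129).
gcd(1677, 51) = 3 and 3 | (15 − 519), so the pair is consistent; merging gives n ≡ 27351 (mod 28509), where 28509 = lcm(1677, 51).
The solution is unique modulo lcm(39, 129, 51) = 28509.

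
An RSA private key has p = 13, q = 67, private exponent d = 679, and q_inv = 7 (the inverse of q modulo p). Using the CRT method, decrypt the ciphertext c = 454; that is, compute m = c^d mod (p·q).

d_p = d mod (p−1) = 679 mod 12 = 7; d_q = d mod (q−1) = 19.
m₁ = c^(d_p) mod p: c ≡ 12 (mod 13), and 12^7 mod 13 = 12.
m₂ = c^(d_q) mod q: c ≡ 52 (mod 67), and 52^19 mod 67 = 8.
h = q_inv·(m₁ − m₂) mod p = 7·(12 − 8) mod 13 = 2.
m = m₂ + h·q = 8 + 2·67 = 142.

142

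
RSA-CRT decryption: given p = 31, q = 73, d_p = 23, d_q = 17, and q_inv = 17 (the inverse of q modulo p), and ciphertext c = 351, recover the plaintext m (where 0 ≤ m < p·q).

45

m₁ = c^(d_p) mod p: c ≡ 10 (mod 31), and 10^23 mod 31 = 14.
m₂ = c^(d_q) mod q: c ≡ 59 (mod 73), and 59^17 mod 73 = 45.
h = q_inv·(m₁ − m₂) mod p = 17·(14 − 45) mod 31 = 0.
m = m₂ + h·q = 45 + 0·73 = 45.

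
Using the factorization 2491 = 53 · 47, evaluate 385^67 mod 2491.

Mod 53: 385 ≡ 14; by Fermat, exponent reduces to 67 mod 52 = 15; 14^15 ≡ 3 (mod 53).
Mod 47: 385 ≡ 9; by Fermat, exponent reduces to 67 mod 46 = 21; 9^21 ≡ 18 (mod 47).
Combine by CRT: x ≡ 3 (mod 53), x ≡ 18 (mod 47) ⇒ x ≡ 1381 (mod 2491).

1381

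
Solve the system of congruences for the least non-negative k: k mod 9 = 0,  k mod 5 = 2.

27

From k ≡ 0 (mod 9) write k = 0 + 9t. Substituting into k ≡ 2 (mod 5) gives 9t ≡ 2 (mod 5), and since 4⁻¹ ≡ 4 (mod 5), t ≡ 3. Hence k ≡ 0 + 9·3 = 27 (mod 45).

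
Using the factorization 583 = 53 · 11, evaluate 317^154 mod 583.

478

Mod 53: 317 ≡ 52; by Fermat, exponent reduces to 154 mod 52 = 50; 52^50 ≡ 1 (mod 53).
Mod 11: 317 ≡ 9; by Fermat, exponent reduces to 154 mod 10 = 4; 9^4 ≡ 5 (mod 11).
Combine by CRT: x ≡ 1 (mod 53), x ≡ 5 (mod 11) ⇒ x ≡ 478 (mod 583).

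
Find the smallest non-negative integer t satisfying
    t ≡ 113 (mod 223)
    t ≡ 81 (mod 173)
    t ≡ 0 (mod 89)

The moduli are pairwise coprime; N = 223·173·89 = 3433531.
N/223 = 15397; 15397 ≡ 10 (mod 223); 10·67 ≡ 1, so inverse 67.
N/173 = 19847; 19847 ≡ 125 (mod 173); 125·18 ≡ 1, so inverse 18.
N/89 = 38579; 38579 ≡ 42 (mod 89); 42·53 ≡ 1, so inverse 53.
t ≡ 113·15397·67 + 81·19847·18 + 0·38579·53 = 145507613.
145507613 mod 3433531 = 1299311.

1299311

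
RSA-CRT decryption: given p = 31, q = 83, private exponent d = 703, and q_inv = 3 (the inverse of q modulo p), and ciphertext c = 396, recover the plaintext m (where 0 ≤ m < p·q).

1066

d_p = d mod (p−1) = 703 mod 30 = 13; d_q = d mod (q−1) = 47.
m₁ = c^(d_p) mod p: c ≡ 24 (mod 31), and 24^13 mod 31 = 12.
m₂ = c^(d_q) mod q: c ≡ 64 (mod 83), and 64^47 mod 83 = 70.
h = q_inv·(m₁ − m₂) mod p = 3·(12 − 70) mod 31 = 12.
m = m₂ + h·q = 70 + 12·83 = 1066.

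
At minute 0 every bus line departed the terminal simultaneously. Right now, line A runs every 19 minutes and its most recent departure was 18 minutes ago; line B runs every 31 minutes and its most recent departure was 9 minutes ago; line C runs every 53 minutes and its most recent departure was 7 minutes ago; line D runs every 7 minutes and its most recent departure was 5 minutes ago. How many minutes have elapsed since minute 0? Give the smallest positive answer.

115918

The moduli are pairwise coprime; N = 19·31·53·7 = 218519.
N/19 = 11501; 11501 ≡ 6 (mod 19); 6·16 ≡ 1, so inverse 16.
N/31 = 7049; 7049 ≡ 12 (mod 31); 12·13 ≡ 1, so inverse 13.
N/53 = 4123; 4123 ≡ 42 (mod 53); 42·24 ≡ 1, so inverse 24.
N/7 = 31217; 31217 ≡ 4 (mod 7); 4·2 ≡ 1, so inverse 2.
t ≡ 18·11501·16 + 9·7049·13 + 7·4123·24 + 5·31217·2 = 5141855.
5141855 mod 218519 = 115918.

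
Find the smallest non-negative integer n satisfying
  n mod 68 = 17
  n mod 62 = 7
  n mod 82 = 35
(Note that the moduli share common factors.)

77197

Combine the congruences pairwise.
gcd(68, 62) = 2 and 2 | (7 − 17), so the pair is consistent; merging gives n ≡ 1309 (mod 2108), where 2108 = lcm(68, 62).
gcd(2108, 82) = 2 and 2 | (35 − 1309), so the pair is consistent; merging gives n ≡ 77197 (mod 86428), where 86428 = lcm(2108, 82).
The solution is unique modulo lcm(68, 62, 82) = 86428.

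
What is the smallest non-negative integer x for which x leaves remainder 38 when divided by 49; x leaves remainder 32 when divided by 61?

Combine the congruences pairwise.
From x ≡ 38 (mod 49) write x = 38 + 49t. Substituting into x ≡ 32 (mod 61) gives 49t ≡ 55 (mod 61), and since 49⁻¹ ≡ 5 (mod 61), t ≡ 31. Hence x ≡ 38 + 49·31 = 1557 (mod 2989).

1557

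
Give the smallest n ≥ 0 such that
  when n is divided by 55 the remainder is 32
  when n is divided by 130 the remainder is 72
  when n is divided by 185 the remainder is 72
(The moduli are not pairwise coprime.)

24122

Combine the congruences pairwise.
gcd(55, 130) = 5 and 5 | (72 − 32), so the pair is consistent; merging gives n ≡ 1242 (mod 1430), where 1430 = lcm(55, 130).
gcd(1430, 185) = 5 and 5 | (72 − 1242), so the pair is consistent; merging gives n ≡ 24122 (mod 52910), where 52910 = lcm(1430, 185).
The solution is unique modulo lcm(55, 130, 185) = 52910.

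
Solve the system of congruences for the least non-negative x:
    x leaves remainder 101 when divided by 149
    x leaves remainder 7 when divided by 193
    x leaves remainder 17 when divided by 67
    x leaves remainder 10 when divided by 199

278892341

The moduli are pairwise coprime; N = 149·193·67·199 = 383417081.
N/149 = 2573269; 2573269 ≡ 39 (mod 149); 39·107 ≡ 1, so inverse 107.
N/193 = 1986617; 1986617 ≡ 68 (mod 193); 68·88 ≡ 1, so inverse 88.
N/67 = 5722643; 5722643 ≡ 39 (mod 67); 39·55 ≡ 1, so inverse 55.
N/199 = 1926719; 1926719 ≡ 1 (mod 199), inverse 1.
x ≡ 101·2573269·107 + 7·1986617·88 + 17·5722643·55 + 10·1926719·1 = 34403012550.
34403012550 mod 383417081 = 278892341.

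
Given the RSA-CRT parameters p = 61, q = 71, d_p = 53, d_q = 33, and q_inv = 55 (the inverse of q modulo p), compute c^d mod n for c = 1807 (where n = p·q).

2956

m₁ = c^(d_p) mod p: c ≡ 38 (mod 61), and 38^53 mod 61 = 28.
m₂ = c^(d_q) mod q: c ≡ 32 (mod 71), and 32^33 mod 71 = 45.
h = q_inv·(m₁ − m₂) mod p = 55·(28 − 45) mod 61 = 41.
m = m₂ + h·q = 45 + 41·71 = 2956.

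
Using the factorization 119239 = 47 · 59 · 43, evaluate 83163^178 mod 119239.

81271

Mod 47: 83163 ≡ 20; by Fermat, exponent reduces to 178 mod 46 = 40; 20^40 ≡ 8 (mod 47).
Mod 59: 83163 ≡ 32; by Fermat, exponent reduces to 178 mod 58 = 4; 32^4 ≡ 28 (mod 59).
Mod 43: 83163 ≡ 1; by Fermat, exponent reduces to 178 mod 42 = 10; 1^10 ≡ 1 (mod 43).
Combine by CRT: x ≡ 8 (mod 47), x ≡ 28 (mod 59), x ≡ 1 (mod 43) ⇒ x ≡ 81271 (mod 119239).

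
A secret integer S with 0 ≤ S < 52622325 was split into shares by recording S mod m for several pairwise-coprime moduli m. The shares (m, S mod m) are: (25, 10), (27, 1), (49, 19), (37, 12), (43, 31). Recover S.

Combine the congruences pairwise.
From S ≡ 10 (mod 25) write S = 10 + 25t. Substituting into S ≡ 1 (mod 27) gives 25t ≡ 18 (mod 27), and since 25⁻¹ ≡ 13 (mod 27), t ≡ 18. Hence S ≡ 10 + 25·18 = 460 (mod 675).
From S ≡ 460 (mod 675) write S = 460 + 675t. Substituting into S ≡ 19 (mod 49) gives 675t ≡ 0 (mod 49), and since 38⁻¹ ≡ 40 (mod 49), t ≡ 0. Hence S ≡ 460 + 675·0 = 460 (mod 33075).
From S ≡ 460 (mod 33075) write S = 460 + 33075t. Substituting into S ≡ 12 (mod 37) gives 33075t ≡ 33 (mod 37), and since 34⁻¹ ≡ 12 (mod 37), t ≡ 26. Hence S ≡ 460 + 33075·26 = 860410 (mod 1223775).
From S ≡ 860410 (mod 1223775) write S = 860410 + 1223775t. Substituting into S ≡ 31 (mod 43) gives 1223775t ≡ 8 (mod 43), and since 38⁻¹ ≡ 17 (mod 43), t ≡ 7. Hence S ≡ 860410 + 1223775·7 = 9426835 (mod 52622325).

9426835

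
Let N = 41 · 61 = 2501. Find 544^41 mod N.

667

Mod 41: 544 ≡ 11; by Fermat, exponent reduces to 41 mod 40 = 1; 11^1 ≡ 11 (mod 41).
Mod 61: 544 ≡ 56; 56^41 ≡ 57 (mod 61).
Combine by CRT: x ≡ 11 (mod 41), x ≡ 57 (mod 61) ⇒ x ≡ 667 (mod 2501).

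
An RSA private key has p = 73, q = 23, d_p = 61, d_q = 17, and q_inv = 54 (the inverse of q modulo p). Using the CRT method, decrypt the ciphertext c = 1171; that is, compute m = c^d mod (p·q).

m₁ = c^(d_p) mod p: c ≡ 3 (mod 73), and 3^61 mod 73 = 3.
m₂ = c^(d_q) mod q: c ≡ 21 (mod 23), and 21^17 mod 23 = 5.
h = q_inv·(m₁ − m₂) mod p = 54·(3 − 5) mod 73 = 38.
m = m₂ + h·q = 5 + 38·23 = 879.

879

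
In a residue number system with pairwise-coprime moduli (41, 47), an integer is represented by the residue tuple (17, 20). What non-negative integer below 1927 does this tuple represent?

960

From x ≡ 17 (mod 41) write x = 17 + 41t. Substituting into x ≡ 20 (mod 47) gives 41t ≡ 3 (mod 47), and since 41⁻¹ ≡ 39 (mod 47), t ≡ 23. Hence x ≡ 17 + 41·23 = 960 (mod 1927).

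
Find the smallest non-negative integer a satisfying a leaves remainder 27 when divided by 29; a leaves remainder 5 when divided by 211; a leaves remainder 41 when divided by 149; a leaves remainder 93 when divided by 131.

2015266

Combine the congruences pairwise.
From a ≡ 27 (mod 29) write a = 27 + 29t. Substituting into a ≡ 5 (mod 211) gives 29t ≡ 189 (mod 211), and since 29⁻¹ ≡ 131 (mod 211), t ≡ 72. Hence a ≡ 27 + 29·72 = 2115 (mod 6119).
From a ≡ 2115 (mod 6119) write a = 2115 + 6119t. Substituting into a ≡ 41 (mod 149) gives 6119t ≡ 12 (mod 149), and since 10⁻¹ ≡ 15 (mod 149), t ≡ 31. Hence a ≡ 2115 + 6119·31 = 191804 (mod 911731).
From a ≡ 191804 (mod 911731) write a = 191804 + 911731t. Substituting into a ≡ 93 (mod 131) gives 911731t ≡ 73 (mod 131), and since 102⁻¹ ≡ 9 (mod 131), t ≡ 2. Hence a ≡ 191804 + 911731·2 = 2015266 (mod 119436761).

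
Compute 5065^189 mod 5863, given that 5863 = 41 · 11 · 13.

Mod 41: 5065 ≡ 22; by Fermat, exponent reduces to 189 mod 40 = 29; 22^29 ≡ 6 (mod 41).
Mod 11: 5065 ≡ 5; by Fermat, exponent reduces to 189 mod 10 = 9; 5^9 ≡ 9 (mod 11).
Mod 13: 5065 ≡ 8; by Fermat, exponent reduces to 189 mod 12 = 9; 8^9 ≡ 8 (mod 13).
Combine by CRT: x ≡ 6 (mod 41), x ≡ 9 (mod 11), x ≡ 8 (mod 13) ⇒ x ≡ 5377 (mod 5863).

5377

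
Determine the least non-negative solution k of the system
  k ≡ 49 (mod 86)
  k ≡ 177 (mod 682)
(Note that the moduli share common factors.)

4951

gcd(86, 682) = 2 and 2 | (177 − 49), so the pair is consistent; merging gives k ≡ 4951 (mod 29326), where 29326 = lcm(86, 682).
The solution is unique modulo lcm(86, 682) = 29326.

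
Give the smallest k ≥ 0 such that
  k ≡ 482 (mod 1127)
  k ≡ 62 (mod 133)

7244

gcd(1127, 133) = 7 and 7 | (62 − 482), so the pair is consistent; merging gives k ≡ 7244 (mod 21413), where 21413 = lcm(1127, 133).
The solution is unique modulo lcm(1127, 133) = 21413.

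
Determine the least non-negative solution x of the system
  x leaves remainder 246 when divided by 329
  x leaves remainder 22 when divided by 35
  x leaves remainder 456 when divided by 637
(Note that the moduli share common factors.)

Combine the congruences pairwise.
gcd(329, 35) = 7 and 7 | (22 − 246), so the pair is consistent; merging gives x ≡ 1562 (mod 1645), where 1645 = lcm(329, 35).
gcd(1645, 637) = 7 and 7 | (456 − 1562), so the pair is consistent; merging gives x ≡ 126582 (mod 149695), where 149695 = lcm(1645, 637).
The solution is unique modulo lcm(329, 35, 637) = 149695.

126582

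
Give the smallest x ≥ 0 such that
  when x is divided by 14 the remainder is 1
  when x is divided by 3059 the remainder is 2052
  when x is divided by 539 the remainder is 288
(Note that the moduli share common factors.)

23465

gcd(14, 3059) = 7 and 7 | (2052 − 1), so the pair is consistent; merging gives x ≡ 5111 (mod 6118), where 6118 = lcm(14, 3059).
gcd(6118, 539) = 7 and 7 | (288 − 5111), so the pair is consistent; merging gives x ≡ 23465 (mod 471086), where 471086 = lcm(6118, 539).
The solution is unique modulo lcm(14, 3059, 539) = 471086.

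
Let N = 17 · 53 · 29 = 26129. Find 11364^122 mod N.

Mod 17: 11364 ≡ 8; by Fermat, exponent reduces to 122 mod 16 = 10; 8^10 ≡ 13 (mod 17).
Mod 53: 11364 ≡ 22; by Fermat, exponent reduces to 122 mod 52 = 18; 22^18 ≡ 43 (mod 53).
Mod 29: 11364 ≡ 25; by Fermat, exponent reduces to 122 mod 28 = 10; 25^10 ≡ 23 (mod 29).
Combine by CRT: x ≡ 13 (mod 17), x ≡ 43 (mod 53), x ≡ 23 (mod 29) ⇒ x ≡ 21773 (mod 26129).

21773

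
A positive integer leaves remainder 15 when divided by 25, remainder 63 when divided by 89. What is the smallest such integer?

1665

Combine the congruences pairwise.
From k ≡ 15 (mod 25) write k = 15 + 25t. Substituting into k ≡ 63 (mod 89) gives 25t ≡ 48 (mod 89), and since 25⁻¹ ≡ 57 (mod 89), t ≡ 66. Hence k ≡ 15 + 25·66 = 1665 (mod 2225).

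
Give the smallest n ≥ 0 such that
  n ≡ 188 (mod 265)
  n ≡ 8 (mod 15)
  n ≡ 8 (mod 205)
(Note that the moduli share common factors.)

31988

Combine the congruences pairwise.
gcd(265, 15) = 5 and 5 | (8 − 188), so the pair is consistent; merging gives n ≡ 188 (mod 795), where 795 = lcm(265, 15).
gcd(795, 205) = 5 and 5 | (8 − 188), so the pair is consistent; merging gives n ≡ 31988 (mod 32595), where 32595 = lcm(795, 205).
The solution is unique modulo lcm(265, 15, 205) = 32595.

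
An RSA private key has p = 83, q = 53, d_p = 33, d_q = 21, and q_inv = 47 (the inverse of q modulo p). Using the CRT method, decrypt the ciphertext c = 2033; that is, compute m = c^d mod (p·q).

2829

m₁ = c^(d_p) mod p: c ≡ 41 (mod 83), and 41^33 mod 83 = 7.
m₂ = c^(d_q) mod q: c ≡ 19 (mod 53), and 19^21 mod 53 = 20.
h = q_inv·(m₁ − m₂) mod p = 47·(7 − 20) mod 83 = 53.
m = m₂ + h·q = 20 + 53·53 = 2829.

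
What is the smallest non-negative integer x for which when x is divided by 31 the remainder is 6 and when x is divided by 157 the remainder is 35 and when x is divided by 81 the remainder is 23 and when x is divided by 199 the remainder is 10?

The moduli are pairwise coprime; N = 31·157·81·199 = 78451173.
N/31 = 2530683; 2530683 ≡ 29 (mod 31); 29·15 ≡ 1, so inverse 15.
N/157 = 499689; 499689 ≡ 115 (mod 157); 115·71 ≡ 1, so inverse 71.
N/81 = 968533; 968533 ≡ 16 (mod 81); 16·76 ≡ 1, so inverse 76.
N/199 = 394227; 394227 ≡ 8 (mod 199); 8·25 ≡ 1, so inverse 25.
x ≡ 6·2530683·15 + 35·499689·71 + 23·968533·76 + 10·394227·25 = 3261041069.
3261041069 mod 78451173 = 44542976.

44542976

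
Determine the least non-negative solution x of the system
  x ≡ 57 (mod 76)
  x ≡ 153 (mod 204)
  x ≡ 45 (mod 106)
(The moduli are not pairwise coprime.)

105621

gcd(76, 204) = 4 and 4 | (153 − 57), so the pair is consistent; merging gives x ≡ 969 (mod 3876), where 3876 = lcm(76, 204).
gcd(3876, 106) = 2 and 2 | (45 − 969), so the pair is consistent; merging gives x ≡ 105621 (mod 205428), where 205428 = lcm(3876, 106).
The solution is unique modulo lcm(76, 204, 106) = 205428.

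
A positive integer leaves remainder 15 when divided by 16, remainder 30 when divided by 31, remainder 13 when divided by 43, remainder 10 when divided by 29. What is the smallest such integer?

40175

From k ≡ 15 (mod 16) write k = 15 + 16t. Substituting into k ≡ 30 (mod 31) gives 16t ≡ 15 (mod 31), and since 16⁻¹ ≡ 2 (mod 31), t ≡ 30. Hence k ≡ 15 + 16·30 = 495 (mod 496).
From k ≡ 495 (mod 496) write k = 495 + 496t. Substituting into k ≡ 13 (mod 43) gives 496t ≡ 34 (mod 43), and since 23⁻¹ ≡ 15 (mod 43), t ≡ 37. Hence k ≡ 495 + 496·37 = 18847 (mod 21328).
From k ≡ 18847 (mod 21328) write k = 18847 + 21328t. Substituting into k ≡ 10 (mod 29) gives 21328t ≡ 13 (mod 29), and since 13⁻¹ ≡ 9 (mod 29), t ≡ 1. Hence k ≡ 18847 + 21328·1 = 40175 (mod 618512).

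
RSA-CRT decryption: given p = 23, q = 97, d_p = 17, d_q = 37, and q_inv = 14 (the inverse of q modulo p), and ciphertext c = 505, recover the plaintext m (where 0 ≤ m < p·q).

m₁ = c^(d_p) mod p: c ≡ 22 (mod 23), and 22^17 mod 23 = 22.
m₂ = c^(d_q) mod q: c ≡ 20 (mod 97), and 20^37 mod 97 = 67.
h = q_inv·(m₁ − m₂) mod p = 14·(22 − 67) mod 23 = 14.
m = m₂ + h·q = 67 + 14·97 = 1425.

1425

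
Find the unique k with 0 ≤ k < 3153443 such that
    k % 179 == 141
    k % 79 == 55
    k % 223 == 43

782550

The moduli are pairwise coprime; N = 179·79·223 = 3153443.
N/179 = 17617; 17617 ≡ 75 (mod 179); 75·74 ≡ 1, so inverse 74.
N/79 = 39917; 39917 ≡ 22 (mod 79); 22·18 ≡ 1, so inverse 18.
N/223 = 14141; 14141 ≡ 92 (mod 223); 92·80 ≡ 1, so inverse 80.
k ≡ 141·17617·74 + 55·39917·18 + 43·14141·80 = 271978648.
271978648 mod 3153443 = 782550.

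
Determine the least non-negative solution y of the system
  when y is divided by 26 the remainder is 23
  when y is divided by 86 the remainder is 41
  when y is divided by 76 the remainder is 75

Combine the congruences pairwise.
gcd(26, 86) = 2 and 2 | (41 − 23), so the pair is consistent; merging gives y ≡ 127 (mod 1118), where 1118 = lcm(26, 86).
gcd(1118, 76) = 2 and 2 | (75 − 127), so the pair is consistent; merging gives y ≡ 33667 (mod 42484), where 42484 = lcm(1118, 76).
The solution is unique modulo lcm(26, 86, 76) = 42484.

33667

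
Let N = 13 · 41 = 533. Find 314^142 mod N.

Mod 13: 314 ≡ 2; by Fermat, exponent reduces to 142 mod 12 = 10; 2^10 ≡ 10 (mod 13).
Mod 41: 314 ≡ 27; by Fermat, exponent reduces to 142 mod 40 = 22; 27^22 ≡ 9 (mod 41).
Combine by CRT: x ≡ 10 (mod 13), x ≡ 9 (mod 41) ⇒ x ≡ 296 (mod 533).

296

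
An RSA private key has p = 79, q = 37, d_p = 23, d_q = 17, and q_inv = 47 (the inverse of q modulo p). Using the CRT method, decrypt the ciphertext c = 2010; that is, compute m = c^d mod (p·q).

m₁ = c^(d_p) mod p: c ≡ 35 (mod 79), and 35^23 mod 79 = 60.
m₂ = c^(d_q) mod q: c ≡ 12 (mod 37), and 12^17 mod 37 = 34.
h = q_inv·(m₁ − m₂) mod p = 47·(60 − 34) mod 79 = 37.
m = m₂ + h·q = 34 + 37·37 = 1403.

1403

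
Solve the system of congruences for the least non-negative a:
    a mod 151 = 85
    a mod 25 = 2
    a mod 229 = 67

The moduli are pairwise coprime; N = 151·25·229 = 864475.
N/151 = 5725; 5725 ≡ 138 (mod 151); 138·58 ≡ 1, so inverse 58.
N/25 = 34579; 34579 ≡ 4 (mod 25); 4·19 ≡ 1, so inverse 19.
N/229 = 3775; 3775 ≡ 111 (mod 229); 111·196 ≡ 1, so inverse 196.
a ≡ 85·5725·58 + 2·34579·19 + 67·3775·196 = 79111552.
79111552 mod 864475 = 444327.

444327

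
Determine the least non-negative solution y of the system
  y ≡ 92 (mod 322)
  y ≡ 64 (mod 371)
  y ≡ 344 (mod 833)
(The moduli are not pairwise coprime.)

663412

gcd(322, 371) = 7 and 7 | (64 − 92), so the pair is consistent; merging gives y ≡ 14904 (mod 17066), where 17066 = lcm(322, 371).
gcd(17066, 833) = 7 and 7 | (344 − 14904), so the pair is consistent; merging gives y ≡ 663412 (mod 2030854), where 2030854 = lcm(17066, 833).
The solution is unique modulo lcm(322, 371, 833) = 2030854.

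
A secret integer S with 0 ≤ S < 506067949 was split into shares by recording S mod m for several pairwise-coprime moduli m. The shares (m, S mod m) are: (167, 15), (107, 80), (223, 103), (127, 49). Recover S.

The moduli are pairwise coprime; N = 167·107·223·127 = 506067949.
N/167 = 3030347; 3030347 ≡ 132 (mod 167); 132·62 ≡ 1, so inverse 62.
N/107 = 4729607; 4729607 ≡ 100 (mod 107); 100·61 ≡ 1, so inverse 61.
N/223 = 2269363; 2269363 ≡ 115 (mod 223); 115·64 ≡ 1, so inverse 64.
N/127 = 3984787; 3984787 ≡ 35 (mod 127); 35·98 ≡ 1, so inverse 98.
S ≡ 15·3030347·62 + 80·4729607·61 + 103·2269363·64 + 49·3984787·98 = 59993292940.
59993292940 mod 506067949 = 277274958.

277274958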